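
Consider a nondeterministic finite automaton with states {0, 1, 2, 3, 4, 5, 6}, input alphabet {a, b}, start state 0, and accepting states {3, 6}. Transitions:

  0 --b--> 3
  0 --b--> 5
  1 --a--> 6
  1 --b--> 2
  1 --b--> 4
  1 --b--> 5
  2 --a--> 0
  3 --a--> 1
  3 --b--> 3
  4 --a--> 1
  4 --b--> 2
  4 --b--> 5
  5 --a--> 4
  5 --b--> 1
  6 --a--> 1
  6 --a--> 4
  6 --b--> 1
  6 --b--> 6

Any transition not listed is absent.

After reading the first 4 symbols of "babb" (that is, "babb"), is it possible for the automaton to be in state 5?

Yes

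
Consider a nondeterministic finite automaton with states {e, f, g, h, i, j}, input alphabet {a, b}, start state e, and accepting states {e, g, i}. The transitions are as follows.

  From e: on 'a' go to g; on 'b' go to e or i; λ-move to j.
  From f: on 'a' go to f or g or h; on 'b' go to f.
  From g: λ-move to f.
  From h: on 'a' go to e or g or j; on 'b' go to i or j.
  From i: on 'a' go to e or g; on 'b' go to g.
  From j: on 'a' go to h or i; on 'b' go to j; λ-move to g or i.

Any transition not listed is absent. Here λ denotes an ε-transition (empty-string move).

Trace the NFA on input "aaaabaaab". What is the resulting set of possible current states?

Start: ε-closure({e}) = {e, f, g, i, j}.
Read 'a': e→{g}, f→{f, g, h}, g→∅, i→{e, g}, j→{h, i}; union {e, f, g, h, i}; ε-closure = {e, f, g, h, i, j}.
Read 'a': e→{g}, f→{f, g, h}, g→∅, h→{e, g, j}, i→{e, g}, j→{h, i}; now {e, f, g, h, i, j}.
Read 'a': e→{g}, f→{f, g, h}, g→∅, h→{e, g, j}, i→{e, g}, j→{h, i}; now {e, f, g, h, i, j}.
Read 'a': e→{g}, f→{f, g, h}, g→∅, h→{e, g, j}, i→{e, g}, j→{h, i}; now {e, f, g, h, i, j}.
Read 'b': e→{e, i}, f→{f}, g→∅, h→{i, j}, i→{g}, j→{j}; now {e, f, g, i, j}.
Read 'a': e→{g}, f→{f, g, h}, g→∅, i→{e, g}, j→{h, i}; union {e, f, g, h, i}; ε-closure = {e, f, g, h, i, j}.
Read 'a': e→{g}, f→{f, g, h}, g→∅, h→{e, g, j}, i→{e, g}, j→{h, i}; now {e, f, g, h, i, j}.
Read 'a': e→{g}, f→{f, g, h}, g→∅, h→{e, g, j}, i→{e, g}, j→{h, i}; now {e, f, g, h, i, j}.
Read 'b': e→{e, i}, f→{f}, g→∅, h→{i, j}, i→{g}, j→{j}; now {e, f, g, i, j}.

{e, f, g, i, j}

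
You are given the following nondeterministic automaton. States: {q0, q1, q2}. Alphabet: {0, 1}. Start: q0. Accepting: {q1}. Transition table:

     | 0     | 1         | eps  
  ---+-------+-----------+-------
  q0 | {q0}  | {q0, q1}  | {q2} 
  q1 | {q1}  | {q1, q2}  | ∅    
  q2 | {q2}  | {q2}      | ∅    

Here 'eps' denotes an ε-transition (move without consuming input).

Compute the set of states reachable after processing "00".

Start: ε-closure({q0}) = {q0, q2}.
Read '0': q0→{q0}, q2→{q2}; now {q0, q2}.
Read '0': q0→{q0}, q2→{q2}; now {q0, q2}.

{q0, q2}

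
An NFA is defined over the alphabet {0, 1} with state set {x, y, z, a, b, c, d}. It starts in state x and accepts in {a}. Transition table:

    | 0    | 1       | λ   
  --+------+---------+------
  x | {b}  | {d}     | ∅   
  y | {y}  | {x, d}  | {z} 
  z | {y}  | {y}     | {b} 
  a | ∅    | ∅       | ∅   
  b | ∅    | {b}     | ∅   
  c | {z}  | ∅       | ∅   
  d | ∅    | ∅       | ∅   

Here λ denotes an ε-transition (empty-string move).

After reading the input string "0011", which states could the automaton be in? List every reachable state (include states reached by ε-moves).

Start in {x}.
Read '0': x→{b}; now {b}.
Read '0': b→∅; now ∅.
The set is empty and remains empty for the remaining 2 symbols.

∅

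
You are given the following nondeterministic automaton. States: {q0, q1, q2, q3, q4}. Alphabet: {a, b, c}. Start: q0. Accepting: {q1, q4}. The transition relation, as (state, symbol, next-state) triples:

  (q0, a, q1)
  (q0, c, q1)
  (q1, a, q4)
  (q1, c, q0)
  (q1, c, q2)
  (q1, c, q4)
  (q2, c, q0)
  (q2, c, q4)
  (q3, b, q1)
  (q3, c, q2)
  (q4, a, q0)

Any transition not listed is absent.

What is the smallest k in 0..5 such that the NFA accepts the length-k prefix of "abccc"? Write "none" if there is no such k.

1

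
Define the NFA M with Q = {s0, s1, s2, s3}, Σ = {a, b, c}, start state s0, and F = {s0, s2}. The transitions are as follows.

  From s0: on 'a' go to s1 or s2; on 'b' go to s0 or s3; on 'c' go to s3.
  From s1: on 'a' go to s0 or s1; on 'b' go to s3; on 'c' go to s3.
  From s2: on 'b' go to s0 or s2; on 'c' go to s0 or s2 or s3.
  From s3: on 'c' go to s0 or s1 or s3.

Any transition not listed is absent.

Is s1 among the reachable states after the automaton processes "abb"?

No

Start in {s0}.
Read 'a': s0→{s1, s2}; now {s1, s2}.
Read 'b': s1→{s3}, s2→{s0, s2}; now {s0, s2, s3}.
Read 'b': s0→{s0, s3}, s2→{s0, s2}, s3→∅; now {s0, s2, s3}.
State s1 is not in {s0, s2, s3}.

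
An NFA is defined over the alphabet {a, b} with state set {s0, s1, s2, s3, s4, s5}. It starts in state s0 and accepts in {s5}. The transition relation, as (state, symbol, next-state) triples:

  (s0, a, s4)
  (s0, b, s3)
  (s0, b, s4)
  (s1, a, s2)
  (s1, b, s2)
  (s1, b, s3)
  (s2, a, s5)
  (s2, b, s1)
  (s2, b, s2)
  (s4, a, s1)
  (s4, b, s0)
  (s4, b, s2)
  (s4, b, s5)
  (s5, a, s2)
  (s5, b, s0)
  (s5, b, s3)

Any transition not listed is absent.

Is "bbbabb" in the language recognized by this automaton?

Start in {s0}.
Read 'b': s0→{s3, s4}; now {s3, s4}.
Read 'b': s3→∅, s4→{s0, s2, s5}; now {s0, s2, s5}.
Read 'b': s0→{s3, s4}, s2→{s1, s2}, s5→{s0, s3}; now {s0, s1, s2, s3, s4}.
Read 'a': s0→{s4}, s1→{s2}, s2→{s5}, s3→∅, s4→{s1}; now {s1, s2, s4, s5}.
Read 'b': s1→{s2, s3}, s2→{s1, s2}, s4→{s0, s2, s5}, s5→{s0, s3}; now {s0, s1, s2, s3, s5}.
Read 'b': s0→{s3, s4}, s1→{s2, s3}, s2→{s1, s2}, s3→∅, s5→{s0, s3}; now {s0, s1, s2, s3, s4}.
The final set {s0, s1, s2, s3, s4} contains no accepting state.

No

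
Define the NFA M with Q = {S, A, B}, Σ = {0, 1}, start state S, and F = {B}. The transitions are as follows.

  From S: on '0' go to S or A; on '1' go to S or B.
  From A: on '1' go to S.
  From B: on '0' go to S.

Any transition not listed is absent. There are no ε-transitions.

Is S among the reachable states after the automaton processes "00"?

Yes

Start in {S}.
Read '0': S→{S, A}; now {S, A}.
Read '0': S→{S, A}, A→∅; now {S, A}.
State S is in {S, A}.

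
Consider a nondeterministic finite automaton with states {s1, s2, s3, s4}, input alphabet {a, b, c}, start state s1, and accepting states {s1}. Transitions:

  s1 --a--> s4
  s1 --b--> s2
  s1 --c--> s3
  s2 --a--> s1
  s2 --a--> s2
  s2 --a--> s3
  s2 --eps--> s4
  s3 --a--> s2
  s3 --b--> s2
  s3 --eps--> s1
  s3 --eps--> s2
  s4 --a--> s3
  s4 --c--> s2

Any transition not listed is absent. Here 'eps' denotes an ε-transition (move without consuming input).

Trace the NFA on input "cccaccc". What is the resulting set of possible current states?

Start in {s1}.
Read 'c': s1→{s3}; union {s3}; ε-closure = {s1, s2, s3, s4}.
Read 'c': s1→{s3}, s2→∅, s3→∅, s4→{s2}; union {s2, s3}; ε-closure = {s1, s2, s3, s4}.
Read 'c': s1→{s3}, s2→∅, s3→∅, s4→{s2}; union {s2, s3}; ε-closure = {s1, s2, s3, s4}.
Read 'a': s1→{s4}, s2→{s1, s2, s3}, s3→{s2}, s4→{s3}; now {s1, s2, s3, s4}.
Read 'c': s1→{s3}, s2→∅, s3→∅, s4→{s2}; union {s2, s3}; ε-closure = {s1, s2, s3, s4}.
Read 'c': s1→{s3}, s2→∅, s3→∅, s4→{s2}; union {s2, s3}; ε-closure = {s1, s2, s3, s4}.
Read 'c': s1→{s3}, s2→∅, s3→∅, s4→{s2}; union {s2, s3}; ε-closure = {s1, s2, s3, s4}.

{s1, s2, s3, s4}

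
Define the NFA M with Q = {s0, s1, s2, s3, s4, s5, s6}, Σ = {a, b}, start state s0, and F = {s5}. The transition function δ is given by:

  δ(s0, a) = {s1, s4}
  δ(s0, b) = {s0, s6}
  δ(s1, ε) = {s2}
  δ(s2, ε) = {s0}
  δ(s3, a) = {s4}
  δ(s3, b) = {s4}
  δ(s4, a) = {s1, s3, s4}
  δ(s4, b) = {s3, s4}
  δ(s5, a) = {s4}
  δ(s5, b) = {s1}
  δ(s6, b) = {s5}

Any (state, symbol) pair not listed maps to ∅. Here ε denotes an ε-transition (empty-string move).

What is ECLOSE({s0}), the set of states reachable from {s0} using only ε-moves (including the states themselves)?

Begin with {s0}.
No ε-moves leave this set, so the closure equals the set itself.

{s0}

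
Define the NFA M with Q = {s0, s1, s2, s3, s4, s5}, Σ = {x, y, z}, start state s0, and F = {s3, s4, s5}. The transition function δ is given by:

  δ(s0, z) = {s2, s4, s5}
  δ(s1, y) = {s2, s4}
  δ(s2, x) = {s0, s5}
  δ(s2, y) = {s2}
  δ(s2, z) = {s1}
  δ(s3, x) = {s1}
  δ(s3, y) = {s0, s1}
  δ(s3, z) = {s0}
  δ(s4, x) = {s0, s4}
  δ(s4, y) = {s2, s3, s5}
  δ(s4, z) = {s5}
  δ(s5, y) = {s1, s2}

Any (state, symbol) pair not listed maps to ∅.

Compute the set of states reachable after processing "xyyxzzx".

∅

Start in {s0}.
Read 'x': s0→∅; now ∅.
The set is empty and remains empty for the remaining 6 symbols.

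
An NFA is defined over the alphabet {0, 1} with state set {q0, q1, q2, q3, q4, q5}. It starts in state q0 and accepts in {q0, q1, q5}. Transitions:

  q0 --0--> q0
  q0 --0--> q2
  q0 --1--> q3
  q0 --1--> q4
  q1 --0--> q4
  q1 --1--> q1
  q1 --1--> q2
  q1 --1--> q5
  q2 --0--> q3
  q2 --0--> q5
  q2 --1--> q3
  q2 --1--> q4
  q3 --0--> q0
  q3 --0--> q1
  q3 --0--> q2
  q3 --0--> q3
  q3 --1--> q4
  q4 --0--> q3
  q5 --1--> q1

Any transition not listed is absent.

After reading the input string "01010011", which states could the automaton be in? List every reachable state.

{q1, q2, q3, q4, q5}

Start in {q0}.
Read '0': q0→{q0, q2}; now {q0, q2}.
Read '1': q0→{q3, q4}, q2→{q3, q4}; now {q3, q4}.
Read '0': q3→{q0, q1, q2, q3}, q4→{q3}; now {q0, q1, q2, q3}.
Read '1': q0→{q3, q4}, q1→{q1, q2, q5}, q2→{q3, q4}, q3→{q4}; now {q1, q2, q3, q4, q5}.
Read '0': q1→{q4}, q2→{q3, q5}, q3→{q0, q1, q2, q3}, q4→{q3}, q5→∅; now {q0, q1, q2, q3, q4, q5}.
Read '0': q0→{q0, q2}, q1→{q4}, q2→{q3, q5}, q3→{q0, q1, q2, q3}, q4→{q3}, q5→∅; now {q0, q1, q2, q3, q4, q5}.
Read '1': q0→{q3, q4}, q1→{q1, q2, q5}, q2→{q3, q4}, q3→{q4}, q4→∅, q5→{q1}; now {q1, q2, q3, q4, q5}.
Read '1': q1→{q1, q2, q5}, q2→{q3, q4}, q3→{q4}, q4→∅, q5→{q1}; now {q1, q2, q3, q4, q5}.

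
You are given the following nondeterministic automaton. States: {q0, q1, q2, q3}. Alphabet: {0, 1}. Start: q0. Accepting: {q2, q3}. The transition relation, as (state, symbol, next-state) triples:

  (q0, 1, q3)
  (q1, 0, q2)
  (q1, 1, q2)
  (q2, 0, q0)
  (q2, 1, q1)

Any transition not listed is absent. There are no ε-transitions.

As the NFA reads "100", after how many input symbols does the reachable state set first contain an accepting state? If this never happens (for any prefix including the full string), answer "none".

Start in {q0}.
Read '1': {q0} → {q3}.
None of the earlier sets intersect F, but {q3} does.

1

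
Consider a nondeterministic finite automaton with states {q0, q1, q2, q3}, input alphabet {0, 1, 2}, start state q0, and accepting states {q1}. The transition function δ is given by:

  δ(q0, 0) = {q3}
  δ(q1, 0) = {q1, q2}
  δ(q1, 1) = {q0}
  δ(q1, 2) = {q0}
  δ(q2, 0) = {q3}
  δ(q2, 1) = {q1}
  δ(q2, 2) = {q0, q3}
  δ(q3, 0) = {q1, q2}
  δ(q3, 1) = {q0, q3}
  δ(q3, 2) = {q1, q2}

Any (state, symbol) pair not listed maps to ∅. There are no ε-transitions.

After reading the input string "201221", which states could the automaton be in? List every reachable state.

∅

Start in {q0}.
Read '2': q0→∅; now ∅.
The set is empty and remains empty for the remaining 5 symbols.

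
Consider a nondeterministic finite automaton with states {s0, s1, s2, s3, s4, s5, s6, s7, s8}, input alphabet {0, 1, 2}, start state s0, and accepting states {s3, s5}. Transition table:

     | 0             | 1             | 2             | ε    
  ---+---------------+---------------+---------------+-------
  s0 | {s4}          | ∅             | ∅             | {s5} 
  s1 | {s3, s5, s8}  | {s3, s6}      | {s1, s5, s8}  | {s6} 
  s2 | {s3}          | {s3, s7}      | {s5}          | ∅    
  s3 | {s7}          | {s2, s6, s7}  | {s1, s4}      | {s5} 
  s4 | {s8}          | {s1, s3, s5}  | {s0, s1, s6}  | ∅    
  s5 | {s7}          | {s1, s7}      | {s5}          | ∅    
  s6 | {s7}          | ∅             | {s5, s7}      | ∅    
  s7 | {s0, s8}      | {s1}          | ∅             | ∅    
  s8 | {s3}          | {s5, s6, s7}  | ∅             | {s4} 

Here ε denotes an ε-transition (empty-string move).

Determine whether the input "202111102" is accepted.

Start: ε-closure({s0}) = {s0, s5}.
Read '2': {s0, s5} → {s5}.
Read '0': {s5} → {s7}.
Read '2': {s7} → ∅.
The set is empty and remains empty for the remaining 6 symbols.
The final set ∅ contains no accepting state.

No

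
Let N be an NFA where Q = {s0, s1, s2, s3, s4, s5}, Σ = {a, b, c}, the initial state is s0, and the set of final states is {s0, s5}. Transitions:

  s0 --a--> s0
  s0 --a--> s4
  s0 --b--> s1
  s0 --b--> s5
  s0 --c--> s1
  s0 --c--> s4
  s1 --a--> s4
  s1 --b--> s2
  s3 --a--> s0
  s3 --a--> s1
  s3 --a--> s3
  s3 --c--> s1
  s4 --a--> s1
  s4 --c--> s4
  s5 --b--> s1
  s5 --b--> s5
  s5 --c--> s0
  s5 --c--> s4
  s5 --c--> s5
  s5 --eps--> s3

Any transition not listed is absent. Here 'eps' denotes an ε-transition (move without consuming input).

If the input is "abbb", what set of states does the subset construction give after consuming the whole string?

Start in {s0}.
Read 'a': s0→{s0, s4}; now {s0, s4}.
Read 'b': s0→{s1, s5}, s4→∅; union {s1, s5}; ε-closure = {s1, s3, s5}.
Read 'b': s1→{s2}, s3→∅, s5→{s1, s5}; union {s1, s2, s5}; ε-closure = {s1, s2, s3, s5}.
Read 'b': s1→{s2}, s2→∅, s3→∅, s5→{s1, s5}; union {s1, s2, s5}; ε-closure = {s1, s2, s3, s5}.

{s1, s2, s3, s5}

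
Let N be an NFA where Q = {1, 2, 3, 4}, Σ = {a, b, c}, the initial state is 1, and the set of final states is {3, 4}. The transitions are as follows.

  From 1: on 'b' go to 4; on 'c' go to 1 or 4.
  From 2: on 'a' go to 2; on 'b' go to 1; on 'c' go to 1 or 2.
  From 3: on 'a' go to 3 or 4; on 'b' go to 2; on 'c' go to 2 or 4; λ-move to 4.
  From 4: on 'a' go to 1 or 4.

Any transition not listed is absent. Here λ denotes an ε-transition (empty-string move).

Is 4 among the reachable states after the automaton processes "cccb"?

Yes

Start in {1}.
Read 'c': 1→{1, 4}; now {1, 4}.
Read 'c': 1→{1, 4}, 4→∅; now {1, 4}.
Read 'c': 1→{1, 4}, 4→∅; now {1, 4}.
Read 'b': 1→{4}, 4→∅; now {4}.
State 4 is in {4}.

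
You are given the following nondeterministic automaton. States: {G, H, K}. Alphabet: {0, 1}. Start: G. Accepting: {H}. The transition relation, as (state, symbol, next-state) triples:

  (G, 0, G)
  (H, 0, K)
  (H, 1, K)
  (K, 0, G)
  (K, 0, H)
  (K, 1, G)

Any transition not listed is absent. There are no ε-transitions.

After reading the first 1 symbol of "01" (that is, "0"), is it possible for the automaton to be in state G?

Start in {G}.
Read '0': G→{G}; now {G}.
State G is in {G}.

Yes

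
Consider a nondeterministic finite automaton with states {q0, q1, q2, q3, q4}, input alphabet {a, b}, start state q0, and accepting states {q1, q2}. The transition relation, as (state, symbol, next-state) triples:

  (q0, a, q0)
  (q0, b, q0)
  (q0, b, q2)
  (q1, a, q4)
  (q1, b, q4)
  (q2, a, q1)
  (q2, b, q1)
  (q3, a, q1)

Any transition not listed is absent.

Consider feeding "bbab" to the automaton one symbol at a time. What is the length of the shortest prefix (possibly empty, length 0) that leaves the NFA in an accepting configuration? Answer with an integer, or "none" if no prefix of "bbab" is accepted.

1

Start in {q0}.
Read 'b': {q0} → {q0, q2}.
None of the earlier sets intersect F, but {q0, q2} does.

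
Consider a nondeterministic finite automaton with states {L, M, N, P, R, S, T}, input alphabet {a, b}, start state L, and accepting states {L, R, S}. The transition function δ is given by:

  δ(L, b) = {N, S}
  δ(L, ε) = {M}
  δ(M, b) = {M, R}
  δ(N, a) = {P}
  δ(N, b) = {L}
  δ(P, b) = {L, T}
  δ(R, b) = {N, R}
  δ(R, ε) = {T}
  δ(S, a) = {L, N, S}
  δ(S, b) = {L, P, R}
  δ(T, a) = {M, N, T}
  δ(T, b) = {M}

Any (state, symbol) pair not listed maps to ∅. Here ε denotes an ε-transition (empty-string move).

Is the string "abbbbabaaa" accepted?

Start: ε-closure({L}) = {L, M}.
Read 'a': L→∅, M→∅; now ∅.
The set is empty and remains empty for the remaining 9 symbols.
The final set ∅ contains no accepting state.

No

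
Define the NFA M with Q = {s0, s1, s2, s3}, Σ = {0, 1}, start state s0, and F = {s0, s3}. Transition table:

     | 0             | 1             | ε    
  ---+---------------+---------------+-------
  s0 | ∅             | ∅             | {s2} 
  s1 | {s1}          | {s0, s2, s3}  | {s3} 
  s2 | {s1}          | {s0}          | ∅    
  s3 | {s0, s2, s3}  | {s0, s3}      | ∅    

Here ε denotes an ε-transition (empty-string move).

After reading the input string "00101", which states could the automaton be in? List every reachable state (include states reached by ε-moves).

Start: ε-closure({s0}) = {s0, s2}.
Read '0': s0→∅, s2→{s1}; union {s1}; ε-closure = {s1, s3}.
Read '0': s1→{s1}, s3→{s0, s2, s3}; now {s0, s1, s2, s3}.
Read '1': s0→∅, s1→{s0, s2, s3}, s2→{s0}, s3→{s0, s3}; now {s0, s2, s3}.
Read '0': s0→∅, s2→{s1}, s3→{s0, s2, s3}; now {s0, s1, s2, s3}.
Read '1': s0→∅, s1→{s0, s2, s3}, s2→{s0}, s3→{s0, s3}; now {s0, s2, s3}.

{s0, s2, s3}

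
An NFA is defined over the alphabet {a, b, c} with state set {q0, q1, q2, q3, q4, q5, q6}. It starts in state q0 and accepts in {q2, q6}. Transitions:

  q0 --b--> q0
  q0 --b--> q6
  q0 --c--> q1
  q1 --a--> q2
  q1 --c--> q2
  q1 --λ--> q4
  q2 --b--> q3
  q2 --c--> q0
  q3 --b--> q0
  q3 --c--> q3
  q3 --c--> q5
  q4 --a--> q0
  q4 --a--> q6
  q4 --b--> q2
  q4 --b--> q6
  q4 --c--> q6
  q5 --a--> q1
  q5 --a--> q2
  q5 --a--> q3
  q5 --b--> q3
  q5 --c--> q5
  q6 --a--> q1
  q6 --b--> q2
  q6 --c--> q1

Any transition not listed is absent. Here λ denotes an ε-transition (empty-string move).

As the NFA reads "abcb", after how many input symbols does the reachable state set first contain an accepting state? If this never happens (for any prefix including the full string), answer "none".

none

Start in {q0}.
Read 'a': {q0} → ∅.
The set is empty and remains empty for the remaining 3 symbols.
No reachable set along the way intersects F.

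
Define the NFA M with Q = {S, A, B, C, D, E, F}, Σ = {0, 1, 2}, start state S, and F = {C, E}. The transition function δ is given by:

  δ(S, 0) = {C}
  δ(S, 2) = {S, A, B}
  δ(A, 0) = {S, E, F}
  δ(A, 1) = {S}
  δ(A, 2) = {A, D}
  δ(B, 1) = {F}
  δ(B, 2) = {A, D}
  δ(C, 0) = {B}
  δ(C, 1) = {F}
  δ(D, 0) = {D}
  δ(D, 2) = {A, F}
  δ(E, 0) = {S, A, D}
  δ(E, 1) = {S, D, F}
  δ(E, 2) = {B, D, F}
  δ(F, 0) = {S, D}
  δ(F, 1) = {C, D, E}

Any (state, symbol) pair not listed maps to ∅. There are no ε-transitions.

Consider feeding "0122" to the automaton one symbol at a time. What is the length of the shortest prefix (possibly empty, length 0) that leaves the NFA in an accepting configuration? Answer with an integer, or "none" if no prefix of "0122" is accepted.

Start in {S}.
Read '0': {S} → {C}.
None of the earlier sets intersect F, but {C} does.

1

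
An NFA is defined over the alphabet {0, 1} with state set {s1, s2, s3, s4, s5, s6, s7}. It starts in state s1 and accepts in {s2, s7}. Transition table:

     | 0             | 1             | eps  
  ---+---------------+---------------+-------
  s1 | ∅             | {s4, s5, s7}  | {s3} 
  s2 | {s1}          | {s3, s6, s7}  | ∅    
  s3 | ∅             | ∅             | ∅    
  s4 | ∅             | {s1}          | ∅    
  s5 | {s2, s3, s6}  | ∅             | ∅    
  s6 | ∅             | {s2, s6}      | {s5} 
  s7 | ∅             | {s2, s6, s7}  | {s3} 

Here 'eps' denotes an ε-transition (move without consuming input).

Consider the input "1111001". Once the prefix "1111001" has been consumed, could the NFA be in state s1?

Start: ε-closure({s1}) = {s1, s3}.
Read '1': {s1, s3} → {s3, s4, s5, s7}.
Read '1': {s3, s4, s5, s7} → {s1, s2, s3, s5, s6, s7}.
Read '1': {s1, s2, s3, s5, s6, s7} → {s2, s3, s4, s5, s6, s7}.
Read '1': {s2, s3, s4, s5, s6, s7} → {s1, s2, s3, s5, s6, s7}.
Read '0': {s1, s2, s3, s5, s6, s7} → {s1, s2, s3, s5, s6}.
Read '0': {s1, s2, s3, s5, s6} → {s1, s2, s3, s5, s6}.
Read '1': {s1, s2, s3, s5, s6} → {s2, s3, s4, s5, s6, s7}.
State s1 is not in {s2, s3, s4, s5, s6, s7}.

No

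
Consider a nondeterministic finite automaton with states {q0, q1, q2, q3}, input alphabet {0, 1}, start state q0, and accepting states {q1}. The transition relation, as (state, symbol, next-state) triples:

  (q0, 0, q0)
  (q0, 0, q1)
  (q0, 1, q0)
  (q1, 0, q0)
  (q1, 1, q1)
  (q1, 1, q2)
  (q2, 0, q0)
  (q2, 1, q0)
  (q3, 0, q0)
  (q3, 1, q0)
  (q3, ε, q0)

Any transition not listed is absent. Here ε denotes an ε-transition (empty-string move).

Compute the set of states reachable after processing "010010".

{q0, q1}

Start in {q0}.
Read '0': q0→{q0, q1}; now {q0, q1}.
Read '1': q0→{q0}, q1→{q1, q2}; now {q0, q1, q2}.
Read '0': q0→{q0, q1}, q1→{q0}, q2→{q0}; now {q0, q1}.
Read '0': q0→{q0, q1}, q1→{q0}; now {q0, q1}.
Read '1': q0→{q0}, q1→{q1, q2}; now {q0, q1, q2}.
Read '0': q0→{q0, q1}, q1→{q0}, q2→{q0}; now {q0, q1}.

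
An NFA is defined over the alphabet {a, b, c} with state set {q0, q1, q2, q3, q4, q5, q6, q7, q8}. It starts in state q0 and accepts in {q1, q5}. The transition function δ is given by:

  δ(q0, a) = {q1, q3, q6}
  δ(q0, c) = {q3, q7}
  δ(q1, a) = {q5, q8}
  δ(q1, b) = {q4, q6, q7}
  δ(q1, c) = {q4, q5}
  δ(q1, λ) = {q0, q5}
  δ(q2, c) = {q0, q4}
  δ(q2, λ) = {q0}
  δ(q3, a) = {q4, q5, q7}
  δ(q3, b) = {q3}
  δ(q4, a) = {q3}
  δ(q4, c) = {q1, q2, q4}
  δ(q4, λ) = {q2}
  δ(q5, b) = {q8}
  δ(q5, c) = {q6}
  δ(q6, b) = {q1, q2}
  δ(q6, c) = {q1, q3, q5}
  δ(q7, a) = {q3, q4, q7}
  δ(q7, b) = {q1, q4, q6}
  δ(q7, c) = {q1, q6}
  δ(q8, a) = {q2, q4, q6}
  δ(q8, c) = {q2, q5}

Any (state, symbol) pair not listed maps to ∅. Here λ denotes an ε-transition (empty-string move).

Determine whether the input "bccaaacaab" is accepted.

Start in {q0}.
Read 'b': q0→∅; now ∅.
The set is empty and remains empty for the remaining 9 symbols.
The final set ∅ contains no accepting state.

No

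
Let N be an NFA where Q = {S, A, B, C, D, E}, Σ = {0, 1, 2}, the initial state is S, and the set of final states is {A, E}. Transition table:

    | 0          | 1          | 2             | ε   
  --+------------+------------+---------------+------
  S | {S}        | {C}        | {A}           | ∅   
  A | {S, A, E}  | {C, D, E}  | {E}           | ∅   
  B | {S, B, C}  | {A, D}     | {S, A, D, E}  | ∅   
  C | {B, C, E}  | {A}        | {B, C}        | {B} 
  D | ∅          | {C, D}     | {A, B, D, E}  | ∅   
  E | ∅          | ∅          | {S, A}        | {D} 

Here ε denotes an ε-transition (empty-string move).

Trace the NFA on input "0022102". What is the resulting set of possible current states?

{S, A, B, C, D, E}

Start in {S}.
Read '0': S→{S}; now {S}.
Read '0': S→{S}; now {S}.
Read '2': S→{A}; now {A}.
Read '2': A→{E}; union {E}; ε-closure = {D, E}.
Read '1': D→{C, D}, E→∅; union {C, D}; ε-closure = {B, C, D}.
Read '0': B→{S, B, C}, C→{B, C, E}, D→∅; union {S, B, C, E}; ε-closure = {S, B, C, D, E}.
Read '2': S→{A}, B→{S, A, D, E}, C→{B, C}, D→{A, B, D, E}, E→{S, A}; now {S, A, B, C, D, E}.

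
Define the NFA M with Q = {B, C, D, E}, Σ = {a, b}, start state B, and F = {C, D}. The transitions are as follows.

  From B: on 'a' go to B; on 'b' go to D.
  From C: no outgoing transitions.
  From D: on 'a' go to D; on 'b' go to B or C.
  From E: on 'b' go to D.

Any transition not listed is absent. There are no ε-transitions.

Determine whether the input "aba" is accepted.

Start in {B}.
Read 'a': B→{B}; now {B}.
Read 'b': B→{D}; now {D}.
Read 'a': D→{D}; now {D}.
The final set {D} contains the accepting state D.

Yes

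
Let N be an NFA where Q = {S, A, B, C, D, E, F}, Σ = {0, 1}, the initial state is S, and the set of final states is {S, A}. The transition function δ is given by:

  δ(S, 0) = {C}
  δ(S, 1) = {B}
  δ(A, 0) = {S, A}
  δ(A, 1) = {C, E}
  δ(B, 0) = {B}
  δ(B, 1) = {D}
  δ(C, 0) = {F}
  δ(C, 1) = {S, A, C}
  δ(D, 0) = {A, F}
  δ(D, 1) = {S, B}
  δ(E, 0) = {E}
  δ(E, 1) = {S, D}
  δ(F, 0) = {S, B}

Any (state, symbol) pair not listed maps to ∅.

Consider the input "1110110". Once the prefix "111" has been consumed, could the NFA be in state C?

No

Start in {S}.
Read '1': S→{B}; now {B}.
Read '1': B→{D}; now {D}.
Read '1': D→{S, B}; now {S, B}.
State C is not in {S, B}.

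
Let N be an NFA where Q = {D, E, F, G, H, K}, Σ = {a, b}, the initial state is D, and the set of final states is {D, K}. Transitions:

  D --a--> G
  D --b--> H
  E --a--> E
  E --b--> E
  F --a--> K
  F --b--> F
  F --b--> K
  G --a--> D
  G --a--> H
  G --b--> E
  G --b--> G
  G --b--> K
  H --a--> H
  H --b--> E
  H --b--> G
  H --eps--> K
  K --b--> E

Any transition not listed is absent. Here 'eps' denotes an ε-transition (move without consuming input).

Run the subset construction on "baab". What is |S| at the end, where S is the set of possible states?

2

Start in {D}.
Read 'b': D→{H}; union {H}; ε-closure = {H, K}.
Read 'a': H→{H}, K→∅; union {H}; ε-closure = {H, K}.
Read 'a': H→{H}, K→∅; union {H}; ε-closure = {H, K}.
Read 'b': H→{E, G}, K→{E}; now {E, G}.
That set has 2 states.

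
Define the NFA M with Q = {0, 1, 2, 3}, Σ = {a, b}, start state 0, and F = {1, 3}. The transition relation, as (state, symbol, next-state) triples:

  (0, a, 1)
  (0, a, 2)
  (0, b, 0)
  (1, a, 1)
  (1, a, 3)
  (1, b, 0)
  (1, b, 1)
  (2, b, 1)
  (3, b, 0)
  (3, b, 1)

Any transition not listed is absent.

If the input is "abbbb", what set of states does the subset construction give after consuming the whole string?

Start in {0}.
Read 'a': {0} → {1, 2}.
Read 'b': {1, 2} → {0, 1}.
Read 'b': {0, 1} → {0, 1}.
Read 'b': {0, 1} → {0, 1}.
Read 'b': {0, 1} → {0, 1}.

{0, 1}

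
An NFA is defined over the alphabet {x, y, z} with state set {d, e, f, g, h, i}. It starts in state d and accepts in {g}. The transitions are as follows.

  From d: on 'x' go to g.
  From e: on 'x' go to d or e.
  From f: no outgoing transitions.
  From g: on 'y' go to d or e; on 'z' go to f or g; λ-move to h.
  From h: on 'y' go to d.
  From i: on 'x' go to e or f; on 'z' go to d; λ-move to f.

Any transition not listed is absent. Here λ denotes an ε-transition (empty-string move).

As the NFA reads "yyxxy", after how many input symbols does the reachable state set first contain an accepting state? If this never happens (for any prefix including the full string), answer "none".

Start in {d}.
Read 'y': d→∅; now ∅.
The set is empty and remains empty for the remaining 4 symbols.
No reachable set along the way intersects F.

none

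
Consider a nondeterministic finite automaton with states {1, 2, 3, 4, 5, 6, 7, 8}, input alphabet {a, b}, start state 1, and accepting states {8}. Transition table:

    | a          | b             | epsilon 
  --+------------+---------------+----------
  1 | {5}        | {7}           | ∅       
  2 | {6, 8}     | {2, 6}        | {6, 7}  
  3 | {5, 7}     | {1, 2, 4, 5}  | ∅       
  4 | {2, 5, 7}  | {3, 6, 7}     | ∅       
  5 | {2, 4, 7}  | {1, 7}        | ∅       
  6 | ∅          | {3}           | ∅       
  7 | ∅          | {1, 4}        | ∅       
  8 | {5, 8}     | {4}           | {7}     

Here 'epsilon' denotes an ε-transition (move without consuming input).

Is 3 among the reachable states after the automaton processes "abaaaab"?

Start in {1}.
Read 'a': {1} → {5}.
Read 'b': {5} → {1, 7}.
Read 'a': {1, 7} → {5}.
Read 'a': {5} → {2, 4, 6, 7}.
Read 'a': {2, 4, 6, 7} → {2, 5, 6, 7, 8}.
Read 'a': {2, 5, 6, 7, 8} → {2, 4, 5, 6, 7, 8}.
Read 'b': {2, 4, 5, 6, 7, 8} → {1, 2, 3, 4, 6, 7}.
State 3 is in {1, 2, 3, 4, 6, 7}.

Yes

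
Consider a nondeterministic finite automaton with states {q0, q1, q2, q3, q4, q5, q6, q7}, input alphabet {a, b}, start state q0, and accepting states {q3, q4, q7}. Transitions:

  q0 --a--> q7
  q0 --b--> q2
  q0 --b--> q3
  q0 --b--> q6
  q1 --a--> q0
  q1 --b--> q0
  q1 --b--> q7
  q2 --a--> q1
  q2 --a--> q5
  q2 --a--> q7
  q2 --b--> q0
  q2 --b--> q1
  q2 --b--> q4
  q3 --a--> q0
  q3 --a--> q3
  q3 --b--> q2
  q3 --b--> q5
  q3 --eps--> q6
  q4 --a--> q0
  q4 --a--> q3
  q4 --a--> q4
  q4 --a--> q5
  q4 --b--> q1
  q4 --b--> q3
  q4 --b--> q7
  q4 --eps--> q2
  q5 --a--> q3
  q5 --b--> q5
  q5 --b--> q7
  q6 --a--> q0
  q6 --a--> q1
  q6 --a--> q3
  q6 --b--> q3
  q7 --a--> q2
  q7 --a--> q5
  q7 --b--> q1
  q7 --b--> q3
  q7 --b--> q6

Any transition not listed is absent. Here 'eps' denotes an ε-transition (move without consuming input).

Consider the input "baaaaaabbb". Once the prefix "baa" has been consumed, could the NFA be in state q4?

No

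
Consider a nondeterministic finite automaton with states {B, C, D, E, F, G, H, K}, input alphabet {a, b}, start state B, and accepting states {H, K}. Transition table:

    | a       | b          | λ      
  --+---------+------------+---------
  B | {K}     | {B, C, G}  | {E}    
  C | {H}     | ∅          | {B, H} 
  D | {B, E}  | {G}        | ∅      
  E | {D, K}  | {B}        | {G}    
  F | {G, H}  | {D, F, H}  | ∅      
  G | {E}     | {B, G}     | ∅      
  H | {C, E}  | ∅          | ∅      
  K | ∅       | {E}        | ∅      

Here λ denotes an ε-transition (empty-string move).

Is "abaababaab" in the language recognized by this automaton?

Start: ε-closure({B}) = {B, E, G}.
Read 'a': B→{K}, E→{D, K}, G→{E}; union {D, E, K}; ε-closure = {D, E, G, K}.
Read 'b': D→{G}, E→{B}, G→{B, G}, K→{E}; now {B, E, G}.
Read 'a': B→{K}, E→{D, K}, G→{E}; union {D, E, K}; ε-closure = {D, E, G, K}.
Read 'a': D→{B, E}, E→{D, K}, G→{E}, K→∅; union {B, D, E, K}; ε-closure = {B, D, E, G, K}.
Read 'b': B→{B, C, G}, D→{G}, E→{B}, G→{B, G}, K→{E}; union {B, C, E, G}; ε-closure = {B, C, E, G, H}.
Read 'a': B→{K}, C→{H}, E→{D, K}, G→{E}, H→{C, E}; union {C, D, E, H, K}; ε-closure = {B, C, D, E, G, H, K}.
Read 'b': B→{B, C, G}, C→∅, D→{G}, E→{B}, G→{B, G}, H→∅, K→{E}; union {B, C, E, G}; ε-closure = {B, C, E, G, H}.
Read 'a': B→{K}, C→{H}, E→{D, K}, G→{E}, H→{C, E}; union {C, D, E, H, K}; ε-closure = {B, C, D, E, G, H, K}.
Read 'a': B→{K}, C→{H}, D→{B, E}, E→{D, K}, G→{E}, H→{C, E}, K→∅; union {B, C, D, E, H, K}; ε-closure = {B, C, D, E, G, H, K}.
Read 'b': B→{B, C, G}, C→∅, D→{G}, E→{B}, G→{B, G}, H→∅, K→{E}; union {B, C, E, G}; ε-closure = {B, C, E, G, H}.
The final set {B, C, E, G, H} contains the accepting state H.

Yes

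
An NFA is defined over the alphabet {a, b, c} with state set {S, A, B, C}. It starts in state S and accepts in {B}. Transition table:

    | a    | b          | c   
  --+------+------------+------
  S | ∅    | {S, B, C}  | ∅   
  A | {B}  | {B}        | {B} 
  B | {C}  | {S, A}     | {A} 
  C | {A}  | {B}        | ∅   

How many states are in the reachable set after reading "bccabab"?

Start in {S}.
Read 'b': S→{S, B, C}; now {S, B, C}.
Read 'c': S→∅, B→{A}, C→∅; now {A}.
Read 'c': A→{B}; now {B}.
Read 'a': B→{C}; now {C}.
Read 'b': C→{B}; now {B}.
Read 'a': B→{C}; now {C}.
Read 'b': C→{B}; now {B}.
That set has 1 state.

1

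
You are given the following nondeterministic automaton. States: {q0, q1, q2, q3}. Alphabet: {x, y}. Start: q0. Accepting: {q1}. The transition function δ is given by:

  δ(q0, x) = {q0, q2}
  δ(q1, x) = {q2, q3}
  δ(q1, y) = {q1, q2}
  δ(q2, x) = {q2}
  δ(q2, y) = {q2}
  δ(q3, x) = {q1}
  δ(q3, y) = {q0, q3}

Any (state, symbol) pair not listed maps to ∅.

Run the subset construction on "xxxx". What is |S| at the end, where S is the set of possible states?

Start in {q0}.
Read 'x': {q0} → {q0, q2}.
Read 'x': {q0, q2} → {q0, q2}.
Read 'x': {q0, q2} → {q0, q2}.
Read 'x': {q0, q2} → {q0, q2}.
That set has 2 states.

2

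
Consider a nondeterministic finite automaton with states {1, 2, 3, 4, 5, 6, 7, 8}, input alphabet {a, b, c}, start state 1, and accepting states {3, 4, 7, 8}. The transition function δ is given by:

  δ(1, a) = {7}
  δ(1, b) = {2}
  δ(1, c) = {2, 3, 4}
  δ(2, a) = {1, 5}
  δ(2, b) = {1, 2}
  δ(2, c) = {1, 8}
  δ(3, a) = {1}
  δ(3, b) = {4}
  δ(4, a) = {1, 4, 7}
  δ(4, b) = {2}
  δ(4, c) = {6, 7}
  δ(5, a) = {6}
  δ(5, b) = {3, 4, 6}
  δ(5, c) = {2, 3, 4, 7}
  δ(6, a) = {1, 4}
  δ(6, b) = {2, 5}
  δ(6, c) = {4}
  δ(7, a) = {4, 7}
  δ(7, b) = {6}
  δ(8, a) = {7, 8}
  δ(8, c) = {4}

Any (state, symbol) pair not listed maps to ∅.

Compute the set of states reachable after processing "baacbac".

{2, 3, 4, 7}

Start in {1}.
Read 'b': 1→{2}; now {2}.
Read 'a': 2→{1, 5}; now {1, 5}.
Read 'a': 1→{7}, 5→{6}; now {6, 7}.
Read 'c': 6→{4}, 7→∅; now {4}.
Read 'b': 4→{2}; now {2}.
Read 'a': 2→{1, 5}; now {1, 5}.
Read 'c': 1→{2, 3, 4}, 5→{2, 3, 4, 7}; now {2, 3, 4, 7}.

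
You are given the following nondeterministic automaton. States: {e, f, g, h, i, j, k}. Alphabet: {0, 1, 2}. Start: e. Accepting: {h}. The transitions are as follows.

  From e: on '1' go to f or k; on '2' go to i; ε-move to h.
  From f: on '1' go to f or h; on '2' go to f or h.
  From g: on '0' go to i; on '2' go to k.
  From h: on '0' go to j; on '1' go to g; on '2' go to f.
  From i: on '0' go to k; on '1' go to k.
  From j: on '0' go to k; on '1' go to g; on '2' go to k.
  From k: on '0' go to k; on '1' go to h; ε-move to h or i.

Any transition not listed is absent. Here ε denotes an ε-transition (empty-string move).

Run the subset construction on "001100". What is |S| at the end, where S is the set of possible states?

4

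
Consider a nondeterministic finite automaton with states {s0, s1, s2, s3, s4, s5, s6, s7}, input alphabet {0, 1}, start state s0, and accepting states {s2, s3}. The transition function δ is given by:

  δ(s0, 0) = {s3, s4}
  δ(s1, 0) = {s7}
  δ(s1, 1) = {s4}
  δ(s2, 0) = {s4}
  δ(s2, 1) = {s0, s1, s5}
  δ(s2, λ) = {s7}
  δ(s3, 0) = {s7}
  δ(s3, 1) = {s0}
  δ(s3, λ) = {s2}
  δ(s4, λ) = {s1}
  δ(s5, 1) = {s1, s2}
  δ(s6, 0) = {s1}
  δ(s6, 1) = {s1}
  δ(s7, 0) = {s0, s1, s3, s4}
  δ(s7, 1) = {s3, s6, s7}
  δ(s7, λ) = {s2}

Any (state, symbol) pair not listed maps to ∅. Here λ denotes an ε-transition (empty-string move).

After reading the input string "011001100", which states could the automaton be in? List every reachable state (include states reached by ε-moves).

{s0, s1, s2, s3, s4, s7}

Start in {s0}.
Read '0': {s0} → {s1, s2, s3, s4, s7}.
Read '1': {s1, s2, s3, s4, s7} → {s0, s1, s2, s3, s4, s5, s6, s7}.
Read '1': {s0, s1, s2, s3, s4, s5, s6, s7} → {s0, s1, s2, s3, s4, s5, s6, s7}.
Read '0': {s0, s1, s2, s3, s4, s5, s6, s7} → {s0, s1, s2, s3, s4, s7}.
Read '0': {s0, s1, s2, s3, s4, s7} → {s0, s1, s2, s3, s4, s7}.
Read '1': {s0, s1, s2, s3, s4, s7} → {s0, s1, s2, s3, s4, s5, s6, s7}.
Read '1': {s0, s1, s2, s3, s4, s5, s6, s7} → {s0, s1, s2, s3, s4, s5, s6, s7}.
Read '0': {s0, s1, s2, s3, s4, s5, s6, s7} → {s0, s1, s2, s3, s4, s7}.
Read '0': {s0, s1, s2, s3, s4, s7} → {s0, s1, s2, s3, s4, s7}.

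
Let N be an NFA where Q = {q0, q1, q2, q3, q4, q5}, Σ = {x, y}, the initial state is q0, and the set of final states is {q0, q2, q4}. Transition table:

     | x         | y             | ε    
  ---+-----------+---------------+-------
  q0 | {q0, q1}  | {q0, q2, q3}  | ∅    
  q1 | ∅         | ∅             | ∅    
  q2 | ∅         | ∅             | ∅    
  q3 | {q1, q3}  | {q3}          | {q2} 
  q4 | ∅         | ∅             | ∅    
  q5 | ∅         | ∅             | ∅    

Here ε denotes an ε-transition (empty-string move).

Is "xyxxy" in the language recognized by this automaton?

Start in {q0}.
Read 'x': {q0} → {q0, q1}.
Read 'y': {q0, q1} → {q0, q2, q3}.
Read 'x': {q0, q2, q3} → {q0, q1, q2, q3}.
Read 'x': {q0, q1, q2, q3} → {q0, q1, q2, q3}.
Read 'y': {q0, q1, q2, q3} → {q0, q2, q3}.
The final set {q0, q2, q3} contains the accepting states q0, q2.

Yes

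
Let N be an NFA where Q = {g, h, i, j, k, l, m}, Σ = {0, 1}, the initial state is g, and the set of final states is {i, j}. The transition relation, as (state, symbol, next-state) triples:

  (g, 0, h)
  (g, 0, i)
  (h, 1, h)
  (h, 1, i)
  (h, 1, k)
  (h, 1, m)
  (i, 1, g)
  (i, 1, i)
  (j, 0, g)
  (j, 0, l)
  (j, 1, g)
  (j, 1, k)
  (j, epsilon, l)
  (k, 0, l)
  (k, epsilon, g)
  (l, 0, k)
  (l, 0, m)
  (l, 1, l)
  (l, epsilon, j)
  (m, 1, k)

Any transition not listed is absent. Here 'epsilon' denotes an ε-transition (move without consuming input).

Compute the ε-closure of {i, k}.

Begin with {i, k}.
ε-move k → g; add g.

{g, i, k}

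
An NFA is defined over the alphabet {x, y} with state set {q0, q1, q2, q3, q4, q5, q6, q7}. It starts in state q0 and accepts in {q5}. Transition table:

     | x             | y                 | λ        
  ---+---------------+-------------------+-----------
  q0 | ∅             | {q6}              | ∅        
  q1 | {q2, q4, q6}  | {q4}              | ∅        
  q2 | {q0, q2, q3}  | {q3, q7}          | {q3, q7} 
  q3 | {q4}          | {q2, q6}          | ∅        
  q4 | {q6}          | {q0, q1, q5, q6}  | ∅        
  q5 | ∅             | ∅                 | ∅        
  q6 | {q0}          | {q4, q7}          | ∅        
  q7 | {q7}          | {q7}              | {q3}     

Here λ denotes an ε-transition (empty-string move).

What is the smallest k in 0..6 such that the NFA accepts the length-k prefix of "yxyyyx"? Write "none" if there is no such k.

Start in {q0}.
Read 'y': {q0} → {q6}.
Read 'x': {q6} → {q0}.
Read 'y': {q0} → {q6}.
Read 'y': {q6} → {q3, q4, q7}.
Read 'y': {q3, q4, q7} → {q0, q1, q2, q3, q5, q6, q7}.
None of the earlier sets intersect F, but {q0, q1, q2, q3, q5, q6, q7} does.

5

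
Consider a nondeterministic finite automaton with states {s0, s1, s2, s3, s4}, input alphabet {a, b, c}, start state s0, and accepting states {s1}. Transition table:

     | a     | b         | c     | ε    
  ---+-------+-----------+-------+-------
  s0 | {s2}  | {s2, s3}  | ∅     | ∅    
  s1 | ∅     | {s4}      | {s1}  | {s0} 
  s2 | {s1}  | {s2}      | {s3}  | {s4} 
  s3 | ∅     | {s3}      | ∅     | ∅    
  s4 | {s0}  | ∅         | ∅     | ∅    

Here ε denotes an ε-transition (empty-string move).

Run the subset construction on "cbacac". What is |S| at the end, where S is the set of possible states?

Start in {s0}.
Read 'c': s0→∅; now ∅.
The set is empty and remains empty for the remaining 5 symbols.
That set has 0 states.

0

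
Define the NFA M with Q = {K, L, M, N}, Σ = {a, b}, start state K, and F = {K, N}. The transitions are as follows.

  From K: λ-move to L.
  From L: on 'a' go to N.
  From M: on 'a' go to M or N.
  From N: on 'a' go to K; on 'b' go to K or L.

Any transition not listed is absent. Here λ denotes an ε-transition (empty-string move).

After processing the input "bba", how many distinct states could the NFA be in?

0

Start: ε-closure({K}) = {K, L}.
Read 'b': K→∅, L→∅; now ∅.
The set is empty and remains empty for the remaining 2 symbols.
That set has 0 states.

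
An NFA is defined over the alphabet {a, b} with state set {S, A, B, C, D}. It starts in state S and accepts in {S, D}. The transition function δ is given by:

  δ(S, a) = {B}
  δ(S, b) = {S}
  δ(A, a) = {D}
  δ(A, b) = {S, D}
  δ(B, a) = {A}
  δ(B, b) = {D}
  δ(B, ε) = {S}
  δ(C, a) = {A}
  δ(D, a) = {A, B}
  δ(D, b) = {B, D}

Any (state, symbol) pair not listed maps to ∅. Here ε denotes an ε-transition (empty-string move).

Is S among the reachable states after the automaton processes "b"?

Yes

Start in {S}.
Read 'b': S→{S}; now {S}.
State S is in {S}.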